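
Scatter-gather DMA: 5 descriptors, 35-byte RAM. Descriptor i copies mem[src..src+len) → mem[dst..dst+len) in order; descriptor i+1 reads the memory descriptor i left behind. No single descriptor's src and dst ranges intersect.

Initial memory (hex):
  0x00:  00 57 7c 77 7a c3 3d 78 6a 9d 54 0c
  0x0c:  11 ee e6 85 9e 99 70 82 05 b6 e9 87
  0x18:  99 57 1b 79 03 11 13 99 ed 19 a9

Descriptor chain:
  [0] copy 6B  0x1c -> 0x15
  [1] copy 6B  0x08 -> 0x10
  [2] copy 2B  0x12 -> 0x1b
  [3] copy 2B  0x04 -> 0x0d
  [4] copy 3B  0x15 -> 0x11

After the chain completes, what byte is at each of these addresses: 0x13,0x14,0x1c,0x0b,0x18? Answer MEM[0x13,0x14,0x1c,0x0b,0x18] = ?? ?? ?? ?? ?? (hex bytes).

MEM[0x13,0x14,0x1c,0x0b,0x18] = 13 11 0c 0c 99

#0 dst[0x15+6] := {0x03,0x11,0x13,0x99,0xed,0x19}
#1 dst[0x10+6] := {0x6a,0x9d,0x54,0x0c,0x11,0xee}
#2 dst[0x1b+2] := {0x54,0x0c}
#3 dst[0x0d+2] := {0x7a,0xc3}
#4 dst[0x11+3] := {0xee,0x11,0x13}
query mem[0x13]=0x13, mem[0x14]=0x11, mem[0x1c]=0x0c, mem[0x0b]=0x0c, mem[0x18]=0x99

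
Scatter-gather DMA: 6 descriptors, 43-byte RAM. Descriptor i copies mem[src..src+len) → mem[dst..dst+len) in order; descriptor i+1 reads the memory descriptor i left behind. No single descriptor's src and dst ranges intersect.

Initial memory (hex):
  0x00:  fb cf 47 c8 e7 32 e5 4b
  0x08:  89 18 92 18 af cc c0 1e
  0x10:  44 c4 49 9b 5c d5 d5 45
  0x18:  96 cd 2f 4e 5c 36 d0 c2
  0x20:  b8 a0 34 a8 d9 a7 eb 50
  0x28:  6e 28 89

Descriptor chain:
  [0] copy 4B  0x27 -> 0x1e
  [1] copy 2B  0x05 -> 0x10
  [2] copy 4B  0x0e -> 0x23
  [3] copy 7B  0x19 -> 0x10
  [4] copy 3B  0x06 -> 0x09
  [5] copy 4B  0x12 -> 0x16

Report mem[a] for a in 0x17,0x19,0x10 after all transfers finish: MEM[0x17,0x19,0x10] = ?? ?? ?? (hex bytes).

MEM[0x17,0x19,0x10] = 5c 50 cd

[0] 0x27->0x1e len=4 : 50 6e 28 89
[1] 0x05->0x10 len=2 : 32 e5
[2] 0x0e->0x23 len=4 : c0 1e 32 e5
[3] 0x19->0x10 len=7 : cd 2f 4e 5c 36 50 6e
[4] 0x06->0x09 len=3 : e5 4b 89
[5] 0x12->0x16 len=4 : 4e 5c 36 50
query mem[0x17]=0x5c, mem[0x19]=0x50, mem[0x10]=0xcd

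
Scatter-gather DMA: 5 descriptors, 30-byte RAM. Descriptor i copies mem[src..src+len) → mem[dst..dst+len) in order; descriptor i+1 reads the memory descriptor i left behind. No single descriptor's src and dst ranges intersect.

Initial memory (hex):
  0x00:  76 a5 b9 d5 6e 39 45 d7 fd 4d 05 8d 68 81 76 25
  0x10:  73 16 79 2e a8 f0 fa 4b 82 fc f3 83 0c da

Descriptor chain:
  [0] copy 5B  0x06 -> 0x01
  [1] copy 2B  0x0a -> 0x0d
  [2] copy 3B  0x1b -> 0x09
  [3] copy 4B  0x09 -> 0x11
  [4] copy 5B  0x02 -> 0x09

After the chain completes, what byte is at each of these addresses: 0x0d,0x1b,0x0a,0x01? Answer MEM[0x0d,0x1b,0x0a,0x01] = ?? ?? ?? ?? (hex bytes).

MEM[0x0d,0x1b,0x0a,0x01] = 45 83 fd 45

[0] 0x06->0x01 len=5 : 45 d7 fd 4d 05
[1] 0x0a->0x0d len=2 : 05 8d
[2] 0x1b->0x09 len=3 : 83 0c da
[3] 0x09->0x11 len=4 : 83 0c da 68
[4] 0x02->0x09 len=5 : d7 fd 4d 05 45
query mem[0x0d]=0x45, mem[0x1b]=0x83, mem[0x0a]=0xfd, mem[0x01]=0x45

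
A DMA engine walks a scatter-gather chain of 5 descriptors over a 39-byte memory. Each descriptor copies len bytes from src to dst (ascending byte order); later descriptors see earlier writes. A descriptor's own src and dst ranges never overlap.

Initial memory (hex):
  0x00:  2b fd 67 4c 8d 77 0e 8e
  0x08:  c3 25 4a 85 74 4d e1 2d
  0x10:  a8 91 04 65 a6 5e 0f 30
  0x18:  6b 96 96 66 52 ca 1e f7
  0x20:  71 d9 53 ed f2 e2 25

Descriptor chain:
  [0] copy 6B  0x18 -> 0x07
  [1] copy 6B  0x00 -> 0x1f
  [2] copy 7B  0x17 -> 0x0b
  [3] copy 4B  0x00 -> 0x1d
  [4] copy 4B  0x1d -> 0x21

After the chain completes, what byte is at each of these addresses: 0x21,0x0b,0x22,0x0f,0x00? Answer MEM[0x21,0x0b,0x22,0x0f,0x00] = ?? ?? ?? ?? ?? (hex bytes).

MEM[0x21,0x0b,0x22,0x0f,0x00] = 2b 30 fd 66 2b

  after D0: wrote 6B at 0x07 = 6b96966652ca
  after D1: wrote 6B at 0x1f = 2bfd674c8d77
  after D2: wrote 7B at 0x0b = 306b96966652ca
  after D3: wrote 4B at 0x1d = 2bfd674c
  after D4: wrote 4B at 0x21 = 2bfd674c
query mem[0x21]=0x2b, mem[0x0b]=0x30, mem[0x22]=0xfd, mem[0x0f]=0x66, mem[0x00]=0x2b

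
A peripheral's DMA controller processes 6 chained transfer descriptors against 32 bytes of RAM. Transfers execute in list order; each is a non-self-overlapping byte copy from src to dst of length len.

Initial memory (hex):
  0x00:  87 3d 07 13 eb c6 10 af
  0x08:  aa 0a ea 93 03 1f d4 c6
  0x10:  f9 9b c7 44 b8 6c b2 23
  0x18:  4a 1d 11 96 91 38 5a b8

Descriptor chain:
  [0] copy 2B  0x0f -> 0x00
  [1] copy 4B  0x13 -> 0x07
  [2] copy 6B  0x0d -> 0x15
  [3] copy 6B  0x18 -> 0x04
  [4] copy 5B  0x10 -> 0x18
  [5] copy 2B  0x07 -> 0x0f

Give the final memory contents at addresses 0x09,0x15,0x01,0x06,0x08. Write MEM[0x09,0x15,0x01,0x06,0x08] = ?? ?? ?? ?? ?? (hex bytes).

[0] 0x0f->0x00 len=2 : c6 f9
[1] 0x13->0x07 len=4 : 44 b8 6c b2
[2] 0x0d->0x15 len=6 : 1f d4 c6 f9 9b c7
[3] 0x18->0x04 len=6 : f9 9b c7 96 91 38
[4] 0x10->0x18 len=5 : f9 9b c7 44 b8
[5] 0x07->0x0f len=2 : 96 91
query mem[0x09]=0x38, mem[0x15]=0x1f, mem[0x01]=0xf9, mem[0x06]=0xc7, mem[0x08]=0x91

MEM[0x09,0x15,0x01,0x06,0x08] = 38 1f f9 c7 91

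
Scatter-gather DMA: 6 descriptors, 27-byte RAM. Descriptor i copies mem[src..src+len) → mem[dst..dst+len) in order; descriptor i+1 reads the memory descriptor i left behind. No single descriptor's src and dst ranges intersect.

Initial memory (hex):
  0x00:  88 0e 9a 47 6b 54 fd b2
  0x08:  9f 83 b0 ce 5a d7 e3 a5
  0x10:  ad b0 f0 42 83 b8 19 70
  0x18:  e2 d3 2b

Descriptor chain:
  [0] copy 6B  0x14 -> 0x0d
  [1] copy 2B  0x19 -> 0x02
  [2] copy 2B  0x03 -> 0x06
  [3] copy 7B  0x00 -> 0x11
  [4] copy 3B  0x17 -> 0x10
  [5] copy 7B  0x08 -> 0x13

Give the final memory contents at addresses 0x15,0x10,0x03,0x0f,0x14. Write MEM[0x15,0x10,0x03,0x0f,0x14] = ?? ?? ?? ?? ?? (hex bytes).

[0] 0x14->0x0d len=6 : 83 b8 19 70 e2 d3
[1] 0x19->0x02 len=2 : d3 2b
[2] 0x03->0x06 len=2 : 2b 6b
[3] 0x00->0x11 len=7 : 88 0e d3 2b 6b 54 2b
[4] 0x17->0x10 len=3 : 2b e2 d3
[5] 0x08->0x13 len=7 : 9f 83 b0 ce 5a 83 b8
query mem[0x15]=0xb0, mem[0x10]=0x2b, mem[0x03]=0x2b, mem[0x0f]=0x19, mem[0x14]=0x83

MEM[0x15,0x10,0x03,0x0f,0x14] = b0 2b 2b 19 83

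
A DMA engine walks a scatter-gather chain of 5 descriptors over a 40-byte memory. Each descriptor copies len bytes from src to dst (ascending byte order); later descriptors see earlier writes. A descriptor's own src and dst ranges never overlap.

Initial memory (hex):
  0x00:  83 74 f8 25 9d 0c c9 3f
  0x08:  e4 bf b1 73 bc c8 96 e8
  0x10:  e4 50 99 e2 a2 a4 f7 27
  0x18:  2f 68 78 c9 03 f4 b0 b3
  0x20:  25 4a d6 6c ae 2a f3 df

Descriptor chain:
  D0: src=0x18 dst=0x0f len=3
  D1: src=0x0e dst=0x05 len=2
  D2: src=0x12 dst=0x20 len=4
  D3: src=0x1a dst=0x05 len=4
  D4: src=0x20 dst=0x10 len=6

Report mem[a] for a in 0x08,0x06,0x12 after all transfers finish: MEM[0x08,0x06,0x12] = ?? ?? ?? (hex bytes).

MEM[0x08,0x06,0x12] = f4 c9 a2

[0] 0x18->0x0f len=3 : 2f 68 78
[1] 0x0e->0x05 len=2 : 96 2f
[2] 0x12->0x20 len=4 : 99 e2 a2 a4
[3] 0x1a->0x05 len=4 : 78 c9 03 f4
[4] 0x20->0x10 len=6 : 99 e2 a2 a4 ae 2a
query mem[0x08]=0xf4, mem[0x06]=0xc9, mem[0x12]=0xa2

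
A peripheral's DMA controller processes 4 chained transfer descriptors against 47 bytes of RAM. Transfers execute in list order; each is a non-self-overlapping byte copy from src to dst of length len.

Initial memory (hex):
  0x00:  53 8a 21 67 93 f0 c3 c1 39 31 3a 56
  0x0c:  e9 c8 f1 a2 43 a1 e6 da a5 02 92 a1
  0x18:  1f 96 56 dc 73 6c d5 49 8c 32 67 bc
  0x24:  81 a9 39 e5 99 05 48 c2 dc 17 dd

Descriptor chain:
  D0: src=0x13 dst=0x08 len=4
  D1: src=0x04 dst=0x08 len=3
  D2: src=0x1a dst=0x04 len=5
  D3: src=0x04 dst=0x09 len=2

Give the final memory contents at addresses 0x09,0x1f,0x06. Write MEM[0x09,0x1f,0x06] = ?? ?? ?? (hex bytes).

MEM[0x09,0x1f,0x06] = 56 49 73

#0 dst[0x08+4] := {0xda,0xa5,0x02,0x92}
#1 dst[0x08+3] := {0x93,0xf0,0xc3}
#2 dst[0x04+5] := {0x56,0xdc,0x73,0x6c,0xd5}
#3 dst[0x09+2] := {0x56,0xdc}
query mem[0x09]=0x56, mem[0x1f]=0x49, mem[0x06]=0x73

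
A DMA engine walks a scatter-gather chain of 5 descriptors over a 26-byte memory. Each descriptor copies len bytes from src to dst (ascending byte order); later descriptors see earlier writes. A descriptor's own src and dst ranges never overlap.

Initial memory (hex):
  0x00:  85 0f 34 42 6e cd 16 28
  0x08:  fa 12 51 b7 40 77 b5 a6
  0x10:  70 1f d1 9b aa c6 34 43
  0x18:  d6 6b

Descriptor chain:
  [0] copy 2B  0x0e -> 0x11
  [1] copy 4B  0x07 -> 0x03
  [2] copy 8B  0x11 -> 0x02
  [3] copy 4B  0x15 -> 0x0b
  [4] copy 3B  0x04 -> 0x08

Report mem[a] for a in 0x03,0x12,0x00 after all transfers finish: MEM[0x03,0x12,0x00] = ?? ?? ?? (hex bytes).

MEM[0x03,0x12,0x00] = a6 a6 85

  after D0: wrote 2B at 0x11 = b5a6
  after D1: wrote 4B at 0x03 = 28fa1251
  after D2: wrote 8B at 0x02 = b5a69baac63443d6
  after D3: wrote 4B at 0x0b = c63443d6
  after D4: wrote 3B at 0x08 = 9baac6
query mem[0x03]=0xa6, mem[0x12]=0xa6, mem[0x00]=0x85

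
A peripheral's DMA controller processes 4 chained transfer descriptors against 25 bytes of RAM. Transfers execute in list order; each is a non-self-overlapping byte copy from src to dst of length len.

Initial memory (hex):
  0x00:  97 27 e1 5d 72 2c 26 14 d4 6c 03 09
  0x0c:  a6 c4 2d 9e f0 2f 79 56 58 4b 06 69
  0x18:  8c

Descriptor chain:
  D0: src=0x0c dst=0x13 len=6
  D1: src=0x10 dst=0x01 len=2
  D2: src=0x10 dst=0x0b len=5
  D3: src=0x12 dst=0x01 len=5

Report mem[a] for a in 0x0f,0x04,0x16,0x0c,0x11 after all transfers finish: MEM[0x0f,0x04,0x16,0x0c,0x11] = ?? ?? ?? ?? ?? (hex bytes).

MEM[0x0f,0x04,0x16,0x0c,0x11] = c4 2d 9e 2f 2f

D0: mem[0x13..0x18] <- [a6 c4 2d 9e f0 2f]
D1: mem[0x01..0x02] <- [f0 2f]
D2: mem[0x0b..0x0f] <- [f0 2f 79 a6 c4]
D3: mem[0x01..0x05] <- [79 a6 c4 2d 9e]
query mem[0x0f]=0xc4, mem[0x04]=0x2d, mem[0x16]=0x9e, mem[0x0c]=0x2f, mem[0x11]=0x2f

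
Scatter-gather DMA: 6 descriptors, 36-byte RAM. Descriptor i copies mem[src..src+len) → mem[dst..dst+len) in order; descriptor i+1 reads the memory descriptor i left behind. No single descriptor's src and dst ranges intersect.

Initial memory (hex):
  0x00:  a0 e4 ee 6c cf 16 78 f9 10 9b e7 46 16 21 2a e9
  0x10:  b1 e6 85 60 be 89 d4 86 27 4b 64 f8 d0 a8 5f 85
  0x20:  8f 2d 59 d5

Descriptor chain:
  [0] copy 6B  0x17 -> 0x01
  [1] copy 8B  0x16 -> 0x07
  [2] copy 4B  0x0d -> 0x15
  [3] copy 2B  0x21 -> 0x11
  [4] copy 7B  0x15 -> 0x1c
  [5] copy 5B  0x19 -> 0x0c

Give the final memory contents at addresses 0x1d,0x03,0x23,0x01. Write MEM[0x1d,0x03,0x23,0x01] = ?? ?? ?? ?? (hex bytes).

MEM[0x1d,0x03,0x23,0x01] = a8 4b d5 86

D0: mem[0x01..0x06] <- [86 27 4b 64 f8 d0]
D1: mem[0x07..0x0e] <- [d4 86 27 4b 64 f8 d0 a8]
D2: mem[0x15..0x18] <- [d0 a8 e9 b1]
D3: mem[0x11..0x12] <- [2d 59]
D4: mem[0x1c..0x22] <- [d0 a8 e9 b1 4b 64 f8]
D5: mem[0x0c..0x10] <- [4b 64 f8 d0 a8]
query mem[0x1d]=0xa8, mem[0x03]=0x4b, mem[0x23]=0xd5, mem[0x01]=0x86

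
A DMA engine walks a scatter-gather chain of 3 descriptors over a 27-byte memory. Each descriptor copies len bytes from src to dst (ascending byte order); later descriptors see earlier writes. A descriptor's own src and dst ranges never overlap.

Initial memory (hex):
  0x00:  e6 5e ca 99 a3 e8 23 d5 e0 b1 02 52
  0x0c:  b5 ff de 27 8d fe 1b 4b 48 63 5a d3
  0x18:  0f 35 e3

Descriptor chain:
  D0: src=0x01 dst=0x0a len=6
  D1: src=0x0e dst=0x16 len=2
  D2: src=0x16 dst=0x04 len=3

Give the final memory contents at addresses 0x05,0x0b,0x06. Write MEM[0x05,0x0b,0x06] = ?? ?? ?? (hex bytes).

MEM[0x05,0x0b,0x06] = 23 ca 0f

D0: mem[0x0a..0x0f] <- [5e ca 99 a3 e8 23]
D1: mem[0x16..0x17] <- [e8 23]
D2: mem[0x04..0x06] <- [e8 23 0f]
query mem[0x05]=0x23, mem[0x0b]=0xca, mem[0x06]=0x0f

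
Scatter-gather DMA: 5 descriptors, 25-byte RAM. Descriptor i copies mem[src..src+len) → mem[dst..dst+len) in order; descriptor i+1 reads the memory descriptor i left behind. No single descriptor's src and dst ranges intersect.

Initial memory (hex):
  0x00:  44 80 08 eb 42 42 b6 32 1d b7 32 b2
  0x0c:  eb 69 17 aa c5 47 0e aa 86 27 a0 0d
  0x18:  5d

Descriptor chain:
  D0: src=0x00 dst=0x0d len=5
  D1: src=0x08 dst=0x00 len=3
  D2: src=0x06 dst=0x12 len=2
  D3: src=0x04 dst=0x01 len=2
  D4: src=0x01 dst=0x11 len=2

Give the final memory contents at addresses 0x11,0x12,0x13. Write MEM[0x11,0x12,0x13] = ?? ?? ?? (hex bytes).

D0: mem[0x0d..0x11] <- [44 80 08 eb 42]
D1: mem[0x00..0x02] <- [1d b7 32]
D2: mem[0x12..0x13] <- [b6 32]
D3: mem[0x01..0x02] <- [42 42]
D4: mem[0x11..0x12] <- [42 42]
query mem[0x11]=0x42, mem[0x12]=0x42, mem[0x13]=0x32

MEM[0x11,0x12,0x13] = 42 42 32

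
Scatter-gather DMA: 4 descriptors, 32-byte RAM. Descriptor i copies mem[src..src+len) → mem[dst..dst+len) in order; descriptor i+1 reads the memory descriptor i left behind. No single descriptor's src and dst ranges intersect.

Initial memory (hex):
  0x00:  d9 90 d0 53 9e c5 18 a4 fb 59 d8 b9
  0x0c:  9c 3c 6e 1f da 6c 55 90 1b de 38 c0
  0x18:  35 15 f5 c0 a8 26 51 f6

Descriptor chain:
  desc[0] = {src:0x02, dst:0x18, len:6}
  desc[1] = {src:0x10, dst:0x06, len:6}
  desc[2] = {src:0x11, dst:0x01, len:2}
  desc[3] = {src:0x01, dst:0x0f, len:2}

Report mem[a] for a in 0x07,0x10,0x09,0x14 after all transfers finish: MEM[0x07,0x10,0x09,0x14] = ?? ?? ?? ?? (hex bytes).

#0 dst[0x18+6] := {0xd0,0x53,0x9e,0xc5,0x18,0xa4}
#1 dst[0x06+6] := {0xda,0x6c,0x55,0x90,0x1b,0xde}
#2 dst[0x01+2] := {0x6c,0x55}
#3 dst[0x0f+2] := {0x6c,0x55}
query mem[0x07]=0x6c, mem[0x10]=0x55, mem[0x09]=0x90, mem[0x14]=0x1b

MEM[0x07,0x10,0x09,0x14] = 6c 55 90 1b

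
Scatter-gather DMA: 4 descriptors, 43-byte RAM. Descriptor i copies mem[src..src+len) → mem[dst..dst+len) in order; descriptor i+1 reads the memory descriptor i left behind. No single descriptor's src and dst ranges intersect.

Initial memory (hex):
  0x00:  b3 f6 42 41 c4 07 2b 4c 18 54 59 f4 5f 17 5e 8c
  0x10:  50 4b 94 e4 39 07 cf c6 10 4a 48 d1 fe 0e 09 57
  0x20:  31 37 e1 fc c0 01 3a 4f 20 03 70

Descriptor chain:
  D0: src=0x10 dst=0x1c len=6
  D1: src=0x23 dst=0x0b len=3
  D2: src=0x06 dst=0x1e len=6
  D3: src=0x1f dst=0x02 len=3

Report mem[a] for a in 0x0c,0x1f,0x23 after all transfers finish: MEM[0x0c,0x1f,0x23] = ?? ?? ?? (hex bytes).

[0] 0x10->0x1c len=6 : 50 4b 94 e4 39 07
[1] 0x23->0x0b len=3 : fc c0 01
[2] 0x06->0x1e len=6 : 2b 4c 18 54 59 fc
[3] 0x1f->0x02 len=3 : 4c 18 54
query mem[0x0c]=0xc0, mem[0x1f]=0x4c, mem[0x23]=0xfc

MEM[0x0c,0x1f,0x23] = c0 4c fc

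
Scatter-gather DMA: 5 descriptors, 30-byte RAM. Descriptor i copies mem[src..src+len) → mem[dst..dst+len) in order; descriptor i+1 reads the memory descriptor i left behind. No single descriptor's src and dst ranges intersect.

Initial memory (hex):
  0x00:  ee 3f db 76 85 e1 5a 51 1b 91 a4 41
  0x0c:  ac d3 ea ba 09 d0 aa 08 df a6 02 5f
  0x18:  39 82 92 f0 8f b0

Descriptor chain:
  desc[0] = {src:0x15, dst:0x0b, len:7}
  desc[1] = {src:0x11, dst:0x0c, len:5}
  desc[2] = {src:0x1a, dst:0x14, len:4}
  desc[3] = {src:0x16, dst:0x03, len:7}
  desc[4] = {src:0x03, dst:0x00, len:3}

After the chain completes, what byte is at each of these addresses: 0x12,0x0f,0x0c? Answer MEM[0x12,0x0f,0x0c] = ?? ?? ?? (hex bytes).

MEM[0x12,0x0f,0x0c] = aa df f0

[0] 0x15->0x0b len=7 : a6 02 5f 39 82 92 f0
[1] 0x11->0x0c len=5 : f0 aa 08 df a6
[2] 0x1a->0x14 len=4 : 92 f0 8f b0
[3] 0x16->0x03 len=7 : 8f b0 39 82 92 f0 8f
[4] 0x03->0x00 len=3 : 8f b0 39
query mem[0x12]=0xaa, mem[0x0f]=0xdf, mem[0x0c]=0xf0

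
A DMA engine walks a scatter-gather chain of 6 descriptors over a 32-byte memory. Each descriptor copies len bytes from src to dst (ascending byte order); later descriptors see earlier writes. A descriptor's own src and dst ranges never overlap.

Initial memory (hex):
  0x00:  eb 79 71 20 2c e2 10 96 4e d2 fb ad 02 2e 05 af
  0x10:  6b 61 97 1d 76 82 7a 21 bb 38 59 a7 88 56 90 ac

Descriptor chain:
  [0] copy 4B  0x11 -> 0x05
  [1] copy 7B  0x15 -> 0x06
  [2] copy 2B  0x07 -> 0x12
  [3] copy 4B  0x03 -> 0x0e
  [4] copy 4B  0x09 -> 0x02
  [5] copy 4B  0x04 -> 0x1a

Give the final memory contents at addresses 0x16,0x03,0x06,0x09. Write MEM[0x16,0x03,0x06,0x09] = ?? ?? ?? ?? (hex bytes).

MEM[0x16,0x03,0x06,0x09] = 7a 38 82 bb

D0: mem[0x05..0x08] <- [61 97 1d 76]
D1: mem[0x06..0x0c] <- [82 7a 21 bb 38 59 a7]
D2: mem[0x12..0x13] <- [7a 21]
D3: mem[0x0e..0x11] <- [20 2c 61 82]
D4: mem[0x02..0x05] <- [bb 38 59 a7]
D5: mem[0x1a..0x1d] <- [59 a7 82 7a]
query mem[0x16]=0x7a, mem[0x03]=0x38, mem[0x06]=0x82, mem[0x09]=0xbb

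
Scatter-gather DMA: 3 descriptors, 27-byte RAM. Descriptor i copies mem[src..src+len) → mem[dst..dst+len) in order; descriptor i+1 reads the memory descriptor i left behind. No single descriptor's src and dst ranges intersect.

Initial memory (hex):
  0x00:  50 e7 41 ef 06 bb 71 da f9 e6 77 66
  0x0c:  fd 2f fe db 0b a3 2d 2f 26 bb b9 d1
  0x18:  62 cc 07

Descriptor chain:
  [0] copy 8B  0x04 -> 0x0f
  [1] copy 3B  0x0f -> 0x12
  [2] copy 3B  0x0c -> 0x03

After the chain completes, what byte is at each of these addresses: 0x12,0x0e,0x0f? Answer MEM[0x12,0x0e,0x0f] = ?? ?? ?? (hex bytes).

MEM[0x12,0x0e,0x0f] = 06 fe 06

#0 dst[0x0f+8] := {0x06,0xbb,0x71,0xda,0xf9,0xe6,0x77,0x66}
#1 dst[0x12+3] := {0x06,0xbb,0x71}
#2 dst[0x03+3] := {0xfd,0x2f,0xfe}
query mem[0x12]=0x06, mem[0x0e]=0xfe, mem[0x0f]=0x06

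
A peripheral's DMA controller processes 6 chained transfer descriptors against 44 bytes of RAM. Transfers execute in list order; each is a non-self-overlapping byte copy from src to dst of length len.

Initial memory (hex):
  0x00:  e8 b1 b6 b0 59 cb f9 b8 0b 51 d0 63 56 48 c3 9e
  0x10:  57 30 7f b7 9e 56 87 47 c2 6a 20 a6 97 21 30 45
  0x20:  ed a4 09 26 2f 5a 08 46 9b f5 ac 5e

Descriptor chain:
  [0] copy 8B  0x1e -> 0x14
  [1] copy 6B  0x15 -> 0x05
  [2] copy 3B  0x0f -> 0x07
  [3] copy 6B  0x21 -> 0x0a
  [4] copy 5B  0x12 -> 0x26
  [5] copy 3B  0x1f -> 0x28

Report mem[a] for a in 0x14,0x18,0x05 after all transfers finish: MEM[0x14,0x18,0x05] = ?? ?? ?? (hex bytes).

#0 dst[0x14+8] := {0x30,0x45,0xed,0xa4,0x09,0x26,0x2f,0x5a}
#1 dst[0x05+6] := {0x45,0xed,0xa4,0x09,0x26,0x2f}
#2 dst[0x07+3] := {0x9e,0x57,0x30}
#3 dst[0x0a+6] := {0xa4,0x09,0x26,0x2f,0x5a,0x08}
#4 dst[0x26+5] := {0x7f,0xb7,0x30,0x45,0xed}
#5 dst[0x28+3] := {0x45,0xed,0xa4}
query mem[0x14]=0x30, mem[0x18]=0x09, mem[0x05]=0x45

MEM[0x14,0x18,0x05] = 30 09 45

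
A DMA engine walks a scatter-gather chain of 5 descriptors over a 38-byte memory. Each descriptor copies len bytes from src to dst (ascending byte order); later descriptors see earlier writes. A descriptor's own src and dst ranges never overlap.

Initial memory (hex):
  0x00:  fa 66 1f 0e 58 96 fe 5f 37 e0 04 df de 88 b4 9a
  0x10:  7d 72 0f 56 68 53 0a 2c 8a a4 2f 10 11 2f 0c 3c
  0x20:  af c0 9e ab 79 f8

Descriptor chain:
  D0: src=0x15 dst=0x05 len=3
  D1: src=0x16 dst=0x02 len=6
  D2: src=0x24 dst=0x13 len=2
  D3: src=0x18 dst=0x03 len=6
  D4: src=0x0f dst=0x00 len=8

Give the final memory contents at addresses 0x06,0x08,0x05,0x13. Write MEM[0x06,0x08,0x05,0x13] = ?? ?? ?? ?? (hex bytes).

MEM[0x06,0x08,0x05,0x13] = 53 2f f8 79

  after D0: wrote 3B at 0x05 = 530a2c
  after D1: wrote 6B at 0x02 = 0a2c8aa42f10
  after D2: wrote 2B at 0x13 = 79f8
  after D3: wrote 6B at 0x03 = 8aa42f10112f
  after D4: wrote 8B at 0x00 = 9a7d720f79f8530a
query mem[0x06]=0x53, mem[0x08]=0x2f, mem[0x05]=0xf8, mem[0x13]=0x79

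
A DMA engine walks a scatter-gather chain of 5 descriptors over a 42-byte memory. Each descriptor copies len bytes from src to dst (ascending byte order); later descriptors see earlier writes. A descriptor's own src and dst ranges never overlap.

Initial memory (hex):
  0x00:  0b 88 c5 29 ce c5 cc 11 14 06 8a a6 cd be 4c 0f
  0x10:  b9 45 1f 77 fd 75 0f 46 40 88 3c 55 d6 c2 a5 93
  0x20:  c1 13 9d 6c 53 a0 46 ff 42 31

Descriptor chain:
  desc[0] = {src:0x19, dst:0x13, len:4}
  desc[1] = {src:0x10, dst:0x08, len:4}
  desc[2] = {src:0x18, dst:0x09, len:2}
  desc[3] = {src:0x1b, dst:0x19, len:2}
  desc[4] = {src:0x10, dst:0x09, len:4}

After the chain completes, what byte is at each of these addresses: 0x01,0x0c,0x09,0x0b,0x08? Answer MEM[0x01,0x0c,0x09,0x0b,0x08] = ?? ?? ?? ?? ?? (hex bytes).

[0] 0x19->0x13 len=4 : 88 3c 55 d6
[1] 0x10->0x08 len=4 : b9 45 1f 88
[2] 0x18->0x09 len=2 : 40 88
[3] 0x1b->0x19 len=2 : 55 d6
[4] 0x10->0x09 len=4 : b9 45 1f 88
query mem[0x01]=0x88, mem[0x0c]=0x88, mem[0x09]=0xb9, mem[0x0b]=0x1f, mem[0x08]=0xb9

MEM[0x01,0x0c,0x09,0x0b,0x08] = 88 88 b9 1f b9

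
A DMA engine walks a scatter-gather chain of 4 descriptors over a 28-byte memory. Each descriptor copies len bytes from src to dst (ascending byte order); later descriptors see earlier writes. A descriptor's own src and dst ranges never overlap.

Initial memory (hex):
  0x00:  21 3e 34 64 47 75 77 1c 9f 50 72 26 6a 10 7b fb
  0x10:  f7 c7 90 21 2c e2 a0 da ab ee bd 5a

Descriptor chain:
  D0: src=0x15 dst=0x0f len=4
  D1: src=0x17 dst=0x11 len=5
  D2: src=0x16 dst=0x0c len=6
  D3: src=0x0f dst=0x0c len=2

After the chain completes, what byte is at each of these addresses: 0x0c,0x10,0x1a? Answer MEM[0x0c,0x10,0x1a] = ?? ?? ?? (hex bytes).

MEM[0x0c,0x10,0x1a] = ee bd bd

  after D0: wrote 4B at 0x0f = e2a0daab
  after D1: wrote 5B at 0x11 = daabeebd5a
  after D2: wrote 6B at 0x0c = a0daabeebd5a
  after D3: wrote 2B at 0x0c = eebd
query mem[0x0c]=0xee, mem[0x10]=0xbd, mem[0x1a]=0xbd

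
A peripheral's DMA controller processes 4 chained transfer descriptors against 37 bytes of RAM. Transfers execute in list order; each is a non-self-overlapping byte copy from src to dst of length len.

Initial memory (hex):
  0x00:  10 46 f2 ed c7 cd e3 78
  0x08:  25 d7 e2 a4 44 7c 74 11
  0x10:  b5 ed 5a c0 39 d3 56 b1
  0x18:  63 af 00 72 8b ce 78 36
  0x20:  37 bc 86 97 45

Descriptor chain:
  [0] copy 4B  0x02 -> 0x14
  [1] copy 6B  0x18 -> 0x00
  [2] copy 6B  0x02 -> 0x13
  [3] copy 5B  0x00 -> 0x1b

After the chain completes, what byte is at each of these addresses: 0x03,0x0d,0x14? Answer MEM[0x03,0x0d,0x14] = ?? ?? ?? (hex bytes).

#0 dst[0x14+4] := {0xf2,0xed,0xc7,0xcd}
#1 dst[0x00+6] := {0x63,0xaf,0x00,0x72,0x8b,0xce}
#2 dst[0x13+6] := {0x00,0x72,0x8b,0xce,0xe3,0x78}
#3 dst[0x1b+5] := {0x63,0xaf,0x00,0x72,0x8b}
query mem[0x03]=0x72, mem[0x0d]=0x7c, mem[0x14]=0x72

MEM[0x03,0x0d,0x14] = 72 7c 72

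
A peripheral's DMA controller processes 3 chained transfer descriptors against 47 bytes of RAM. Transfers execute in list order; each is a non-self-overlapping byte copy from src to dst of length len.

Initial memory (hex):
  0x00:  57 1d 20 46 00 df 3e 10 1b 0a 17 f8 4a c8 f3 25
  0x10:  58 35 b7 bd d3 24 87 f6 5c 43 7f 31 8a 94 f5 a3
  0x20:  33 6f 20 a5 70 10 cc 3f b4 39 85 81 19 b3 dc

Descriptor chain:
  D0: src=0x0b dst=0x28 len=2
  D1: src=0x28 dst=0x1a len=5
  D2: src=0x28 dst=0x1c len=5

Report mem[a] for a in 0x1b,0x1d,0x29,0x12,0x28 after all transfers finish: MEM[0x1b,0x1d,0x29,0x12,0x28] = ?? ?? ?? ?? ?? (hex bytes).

  after D0: wrote 2B at 0x28 = f84a
  after D1: wrote 5B at 0x1a = f84a858119
  after D2: wrote 5B at 0x1c = f84a858119
query mem[0x1b]=0x4a, mem[0x1d]=0x4a, mem[0x29]=0x4a, mem[0x12]=0xb7, mem[0x28]=0xf8

MEM[0x1b,0x1d,0x29,0x12,0x28] = 4a 4a 4a b7 f8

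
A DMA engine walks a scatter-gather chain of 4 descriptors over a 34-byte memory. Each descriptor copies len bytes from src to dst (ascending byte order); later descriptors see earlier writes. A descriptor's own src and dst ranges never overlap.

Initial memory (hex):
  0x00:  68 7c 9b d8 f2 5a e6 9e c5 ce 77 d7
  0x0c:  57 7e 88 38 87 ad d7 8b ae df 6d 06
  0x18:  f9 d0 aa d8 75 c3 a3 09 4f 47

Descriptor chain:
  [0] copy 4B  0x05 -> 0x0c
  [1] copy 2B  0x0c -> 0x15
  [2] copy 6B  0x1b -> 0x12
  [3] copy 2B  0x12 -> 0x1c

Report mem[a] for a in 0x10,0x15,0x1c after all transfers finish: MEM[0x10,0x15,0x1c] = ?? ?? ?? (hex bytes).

  after D0: wrote 4B at 0x0c = 5ae69ec5
  after D1: wrote 2B at 0x15 = 5ae6
  after D2: wrote 6B at 0x12 = d875c3a3094f
  after D3: wrote 2B at 0x1c = d875
query mem[0x10]=0x87, mem[0x15]=0xa3, mem[0x1c]=0xd8

MEM[0x10,0x15,0x1c] = 87 a3 d8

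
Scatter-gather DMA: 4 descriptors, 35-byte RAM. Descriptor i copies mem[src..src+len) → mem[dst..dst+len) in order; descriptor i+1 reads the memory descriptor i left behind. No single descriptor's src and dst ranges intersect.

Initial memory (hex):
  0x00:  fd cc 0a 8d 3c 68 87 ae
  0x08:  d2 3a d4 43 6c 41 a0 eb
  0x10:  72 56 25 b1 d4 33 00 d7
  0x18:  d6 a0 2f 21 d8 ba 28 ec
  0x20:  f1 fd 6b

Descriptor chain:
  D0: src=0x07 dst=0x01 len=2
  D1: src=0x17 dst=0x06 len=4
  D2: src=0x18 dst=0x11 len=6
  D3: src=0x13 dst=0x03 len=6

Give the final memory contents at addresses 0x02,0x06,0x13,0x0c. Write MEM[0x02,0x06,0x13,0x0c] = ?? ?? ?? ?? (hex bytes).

#0 dst[0x01+2] := {0xae,0xd2}
#1 dst[0x06+4] := {0xd7,0xd6,0xa0,0x2f}
#2 dst[0x11+6] := {0xd6,0xa0,0x2f,0x21,0xd8,0xba}
#3 dst[0x03+6] := {0x2f,0x21,0xd8,0xba,0xd7,0xd6}
query mem[0x02]=0xd2, mem[0x06]=0xba, mem[0x13]=0x2f, mem[0x0c]=0x6c

MEM[0x02,0x06,0x13,0x0c] = d2 ba 2f 6c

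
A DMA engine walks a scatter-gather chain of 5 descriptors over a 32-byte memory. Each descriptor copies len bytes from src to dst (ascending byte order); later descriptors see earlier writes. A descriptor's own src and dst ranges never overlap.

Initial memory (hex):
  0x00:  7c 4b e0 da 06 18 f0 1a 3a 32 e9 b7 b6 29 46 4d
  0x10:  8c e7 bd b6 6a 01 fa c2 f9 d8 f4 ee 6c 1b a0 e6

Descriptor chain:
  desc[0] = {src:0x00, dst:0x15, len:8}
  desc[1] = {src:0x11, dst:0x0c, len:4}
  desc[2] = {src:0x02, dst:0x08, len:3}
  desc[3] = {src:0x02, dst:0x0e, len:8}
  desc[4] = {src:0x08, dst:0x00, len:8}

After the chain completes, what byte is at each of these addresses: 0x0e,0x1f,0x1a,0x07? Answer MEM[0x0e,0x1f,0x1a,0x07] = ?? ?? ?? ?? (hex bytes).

  after D0: wrote 8B at 0x15 = 7c4be0da0618f01a
  after D1: wrote 4B at 0x0c = e7bdb66a
  after D2: wrote 3B at 0x08 = e0da06
  after D3: wrote 8B at 0x0e = e0da0618f01ae0da
  after D4: wrote 8B at 0x00 = e0da06b7e7bde0da
query mem[0x0e]=0xe0, mem[0x1f]=0xe6, mem[0x1a]=0x18, mem[0x07]=0xda

MEM[0x0e,0x1f,0x1a,0x07] = e0 e6 18 da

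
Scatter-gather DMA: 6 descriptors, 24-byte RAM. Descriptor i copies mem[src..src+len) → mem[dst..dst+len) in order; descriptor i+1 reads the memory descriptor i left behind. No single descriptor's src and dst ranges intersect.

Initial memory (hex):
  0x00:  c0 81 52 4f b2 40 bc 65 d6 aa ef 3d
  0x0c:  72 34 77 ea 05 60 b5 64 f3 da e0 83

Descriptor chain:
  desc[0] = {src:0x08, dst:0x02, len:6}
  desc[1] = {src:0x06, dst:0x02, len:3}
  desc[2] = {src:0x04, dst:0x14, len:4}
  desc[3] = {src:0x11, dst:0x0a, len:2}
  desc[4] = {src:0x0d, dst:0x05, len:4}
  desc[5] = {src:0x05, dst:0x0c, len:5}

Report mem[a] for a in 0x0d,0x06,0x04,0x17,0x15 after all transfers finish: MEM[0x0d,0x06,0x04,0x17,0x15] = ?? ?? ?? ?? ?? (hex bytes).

MEM[0x0d,0x06,0x04,0x17,0x15] = 77 77 d6 34 3d

D0: mem[0x02..0x07] <- [d6 aa ef 3d 72 34]
D1: mem[0x02..0x04] <- [72 34 d6]
D2: mem[0x14..0x17] <- [d6 3d 72 34]
D3: mem[0x0a..0x0b] <- [60 b5]
D4: mem[0x05..0x08] <- [34 77 ea 05]
D5: mem[0x0c..0x10] <- [34 77 ea 05 aa]
query mem[0x0d]=0x77, mem[0x06]=0x77, mem[0x04]=0xd6, mem[0x17]=0x34, mem[0x15]=0x3d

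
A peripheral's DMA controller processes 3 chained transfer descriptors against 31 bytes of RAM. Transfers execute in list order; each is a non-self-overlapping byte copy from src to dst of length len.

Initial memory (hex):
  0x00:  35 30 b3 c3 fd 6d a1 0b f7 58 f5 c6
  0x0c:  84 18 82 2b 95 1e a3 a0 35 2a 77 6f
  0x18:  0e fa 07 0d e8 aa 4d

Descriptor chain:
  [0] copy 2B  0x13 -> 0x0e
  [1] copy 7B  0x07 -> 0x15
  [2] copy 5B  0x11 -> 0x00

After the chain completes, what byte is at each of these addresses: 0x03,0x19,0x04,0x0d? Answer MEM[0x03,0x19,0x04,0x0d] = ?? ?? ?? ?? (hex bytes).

MEM[0x03,0x19,0x04,0x0d] = 35 c6 0b 18

#0 dst[0x0e+2] := {0xa0,0x35}
#1 dst[0x15+7] := {0x0b,0xf7,0x58,0xf5,0xc6,0x84,0x18}
#2 dst[0x00+5] := {0x1e,0xa3,0xa0,0x35,0x0b}
query mem[0x03]=0x35, mem[0x19]=0xc6, mem[0x04]=0x0b, mem[0x0d]=0x18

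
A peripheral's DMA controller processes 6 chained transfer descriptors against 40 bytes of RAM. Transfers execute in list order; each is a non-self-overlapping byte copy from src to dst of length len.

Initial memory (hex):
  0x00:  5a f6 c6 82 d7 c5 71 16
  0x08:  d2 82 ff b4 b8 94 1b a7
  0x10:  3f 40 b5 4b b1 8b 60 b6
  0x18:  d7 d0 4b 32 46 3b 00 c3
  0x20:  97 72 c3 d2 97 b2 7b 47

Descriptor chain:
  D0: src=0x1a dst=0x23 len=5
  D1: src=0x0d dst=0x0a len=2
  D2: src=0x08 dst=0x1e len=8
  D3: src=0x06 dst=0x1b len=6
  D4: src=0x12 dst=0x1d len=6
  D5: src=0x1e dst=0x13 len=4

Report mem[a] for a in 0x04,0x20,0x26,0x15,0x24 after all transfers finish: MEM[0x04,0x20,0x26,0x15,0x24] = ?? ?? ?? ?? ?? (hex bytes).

MEM[0x04,0x20,0x26,0x15,0x24] = d7 8b 3b 8b 1b

  after D0: wrote 5B at 0x23 = 4b32463b00
  after D1: wrote 2B at 0x0a = 941b
  after D2: wrote 8B at 0x1e = d282941bb8941ba7
  after D3: wrote 6B at 0x1b = 7116d282941b
  after D4: wrote 6B at 0x1d = b54bb18b60b6
  after D5: wrote 4B at 0x13 = 4bb18b60
query mem[0x04]=0xd7, mem[0x20]=0x8b, mem[0x26]=0x3b, mem[0x15]=0x8b, mem[0x24]=0x1b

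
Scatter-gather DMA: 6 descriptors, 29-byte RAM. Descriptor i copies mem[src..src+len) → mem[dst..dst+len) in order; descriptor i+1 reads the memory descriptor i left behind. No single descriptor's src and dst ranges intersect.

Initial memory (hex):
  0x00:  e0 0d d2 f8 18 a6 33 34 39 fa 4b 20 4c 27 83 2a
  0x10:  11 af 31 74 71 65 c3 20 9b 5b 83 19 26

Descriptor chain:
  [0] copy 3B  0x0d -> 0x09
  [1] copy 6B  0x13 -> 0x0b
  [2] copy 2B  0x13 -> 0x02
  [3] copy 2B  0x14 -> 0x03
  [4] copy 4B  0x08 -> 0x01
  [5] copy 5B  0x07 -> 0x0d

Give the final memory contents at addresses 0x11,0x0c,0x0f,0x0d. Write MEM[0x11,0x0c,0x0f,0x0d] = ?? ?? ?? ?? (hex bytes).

MEM[0x11,0x0c,0x0f,0x0d] = 74 71 27 34

#0 dst[0x09+3] := {0x27,0x83,0x2a}
#1 dst[0x0b+6] := {0x74,0x71,0x65,0xc3,0x20,0x9b}
#2 dst[0x02+2] := {0x74,0x71}
#3 dst[0x03+2] := {0x71,0x65}
#4 dst[0x01+4] := {0x39,0x27,0x83,0x74}
#5 dst[0x0d+5] := {0x34,0x39,0x27,0x83,0x74}
query mem[0x11]=0x74, mem[0x0c]=0x71, mem[0x0f]=0x27, mem[0x0d]=0x34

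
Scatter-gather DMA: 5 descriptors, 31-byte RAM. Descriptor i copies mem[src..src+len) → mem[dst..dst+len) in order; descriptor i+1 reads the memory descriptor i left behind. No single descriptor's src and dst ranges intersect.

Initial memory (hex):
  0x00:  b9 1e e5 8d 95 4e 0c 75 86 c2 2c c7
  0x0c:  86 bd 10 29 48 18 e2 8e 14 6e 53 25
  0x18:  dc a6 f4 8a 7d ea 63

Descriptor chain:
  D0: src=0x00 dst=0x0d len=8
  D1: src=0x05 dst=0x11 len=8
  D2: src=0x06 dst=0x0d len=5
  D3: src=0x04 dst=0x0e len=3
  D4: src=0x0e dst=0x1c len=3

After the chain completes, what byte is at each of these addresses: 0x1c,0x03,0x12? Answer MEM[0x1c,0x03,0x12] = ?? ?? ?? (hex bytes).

[0] 0x00->0x0d len=8 : b9 1e e5 8d 95 4e 0c 75
[1] 0x05->0x11 len=8 : 4e 0c 75 86 c2 2c c7 86
[2] 0x06->0x0d len=5 : 0c 75 86 c2 2c
[3] 0x04->0x0e len=3 : 95 4e 0c
[4] 0x0e->0x1c len=3 : 95 4e 0c
query mem[0x1c]=0x95, mem[0x03]=0x8d, mem[0x12]=0x0c

MEM[0x1c,0x03,0x12] = 95 8d 0c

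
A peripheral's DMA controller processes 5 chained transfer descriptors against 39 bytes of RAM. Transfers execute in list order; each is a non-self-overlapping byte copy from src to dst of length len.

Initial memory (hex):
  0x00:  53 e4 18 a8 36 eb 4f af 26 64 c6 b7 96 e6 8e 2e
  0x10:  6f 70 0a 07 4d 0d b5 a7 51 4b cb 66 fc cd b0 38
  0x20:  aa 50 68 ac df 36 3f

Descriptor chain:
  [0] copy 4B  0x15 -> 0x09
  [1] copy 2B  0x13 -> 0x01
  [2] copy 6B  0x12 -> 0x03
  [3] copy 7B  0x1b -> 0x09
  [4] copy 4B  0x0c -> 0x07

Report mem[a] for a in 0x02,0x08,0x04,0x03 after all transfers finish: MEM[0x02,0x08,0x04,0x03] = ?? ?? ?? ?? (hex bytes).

MEM[0x02,0x08,0x04,0x03] = 4d 38 07 0a

#0 dst[0x09+4] := {0x0d,0xb5,0xa7,0x51}
#1 dst[0x01+2] := {0x07,0x4d}
#2 dst[0x03+6] := {0x0a,0x07,0x4d,0x0d,0xb5,0xa7}
#3 dst[0x09+7] := {0x66,0xfc,0xcd,0xb0,0x38,0xaa,0x50}
#4 dst[0x07+4] := {0xb0,0x38,0xaa,0x50}
query mem[0x02]=0x4d, mem[0x08]=0x38, mem[0x04]=0x07, mem[0x03]=0x0a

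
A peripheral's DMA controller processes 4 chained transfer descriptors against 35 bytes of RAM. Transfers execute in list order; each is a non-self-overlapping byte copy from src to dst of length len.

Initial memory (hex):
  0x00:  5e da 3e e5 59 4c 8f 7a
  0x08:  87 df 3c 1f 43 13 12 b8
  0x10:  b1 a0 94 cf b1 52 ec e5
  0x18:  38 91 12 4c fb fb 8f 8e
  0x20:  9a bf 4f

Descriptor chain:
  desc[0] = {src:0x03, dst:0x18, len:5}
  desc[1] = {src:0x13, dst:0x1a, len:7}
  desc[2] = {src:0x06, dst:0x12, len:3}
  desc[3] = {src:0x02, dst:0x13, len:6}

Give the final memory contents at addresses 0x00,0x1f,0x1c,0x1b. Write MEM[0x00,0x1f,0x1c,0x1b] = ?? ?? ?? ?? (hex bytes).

D0: mem[0x18..0x1c] <- [e5 59 4c 8f 7a]
D1: mem[0x1a..0x20] <- [cf b1 52 ec e5 e5 59]
D2: mem[0x12..0x14] <- [8f 7a 87]
D3: mem[0x13..0x18] <- [3e e5 59 4c 8f 7a]
query mem[0x00]=0x5e, mem[0x1f]=0xe5, mem[0x1c]=0x52, mem[0x1b]=0xb1

MEM[0x00,0x1f,0x1c,0x1b] = 5e e5 52 b1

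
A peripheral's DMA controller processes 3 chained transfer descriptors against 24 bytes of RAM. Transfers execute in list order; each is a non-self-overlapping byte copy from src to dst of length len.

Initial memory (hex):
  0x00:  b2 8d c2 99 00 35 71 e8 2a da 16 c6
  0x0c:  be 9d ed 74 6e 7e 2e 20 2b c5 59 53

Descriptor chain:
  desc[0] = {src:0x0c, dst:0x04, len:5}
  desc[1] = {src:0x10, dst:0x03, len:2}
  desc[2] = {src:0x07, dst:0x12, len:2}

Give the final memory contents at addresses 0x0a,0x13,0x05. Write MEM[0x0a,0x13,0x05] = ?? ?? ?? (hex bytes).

MEM[0x0a,0x13,0x05] = 16 6e 9d

D0: mem[0x04..0x08] <- [be 9d ed 74 6e]
D1: mem[0x03..0x04] <- [6e 7e]
D2: mem[0x12..0x13] <- [74 6e]
query mem[0x0a]=0x16, mem[0x13]=0x6e, mem[0x05]=0x9d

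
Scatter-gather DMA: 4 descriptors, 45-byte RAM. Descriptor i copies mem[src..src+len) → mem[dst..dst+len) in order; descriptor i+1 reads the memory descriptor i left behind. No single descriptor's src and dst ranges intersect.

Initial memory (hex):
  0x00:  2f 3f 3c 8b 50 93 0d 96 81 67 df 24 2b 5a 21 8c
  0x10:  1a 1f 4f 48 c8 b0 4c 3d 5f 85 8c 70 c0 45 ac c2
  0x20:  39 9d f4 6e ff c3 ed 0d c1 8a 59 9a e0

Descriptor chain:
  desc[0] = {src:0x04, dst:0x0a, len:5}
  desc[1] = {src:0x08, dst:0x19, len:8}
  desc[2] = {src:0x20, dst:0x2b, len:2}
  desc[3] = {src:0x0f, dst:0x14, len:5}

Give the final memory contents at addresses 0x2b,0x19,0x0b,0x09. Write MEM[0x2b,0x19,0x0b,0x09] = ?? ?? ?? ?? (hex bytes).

  after D0: wrote 5B at 0x0a = 50930d9681
  after D1: wrote 8B at 0x19 = 816750930d96818c
  after D2: wrote 2B at 0x2b = 8c9d
  after D3: wrote 5B at 0x14 = 8c1a1f4f48
query mem[0x2b]=0x8c, mem[0x19]=0x81, mem[0x0b]=0x93, mem[0x09]=0x67

MEM[0x2b,0x19,0x0b,0x09] = 8c 81 93 67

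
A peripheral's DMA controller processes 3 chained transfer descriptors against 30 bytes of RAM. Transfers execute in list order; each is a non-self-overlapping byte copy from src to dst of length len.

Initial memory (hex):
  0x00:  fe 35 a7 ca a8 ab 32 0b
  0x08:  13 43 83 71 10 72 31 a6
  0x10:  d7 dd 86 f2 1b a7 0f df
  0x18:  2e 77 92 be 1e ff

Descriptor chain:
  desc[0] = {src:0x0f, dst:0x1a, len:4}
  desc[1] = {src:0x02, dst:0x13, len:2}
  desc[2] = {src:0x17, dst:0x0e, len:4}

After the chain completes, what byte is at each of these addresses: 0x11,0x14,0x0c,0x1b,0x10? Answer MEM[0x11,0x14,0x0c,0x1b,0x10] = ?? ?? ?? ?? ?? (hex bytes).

MEM[0x11,0x14,0x0c,0x1b,0x10] = a6 ca 10 d7 77

  after D0: wrote 4B at 0x1a = a6d7dd86
  after D1: wrote 2B at 0x13 = a7ca
  after D2: wrote 4B at 0x0e = df2e77a6
query mem[0x11]=0xa6, mem[0x14]=0xca, mem[0x0c]=0x10, mem[0x1b]=0xd7, mem[0x10]=0x77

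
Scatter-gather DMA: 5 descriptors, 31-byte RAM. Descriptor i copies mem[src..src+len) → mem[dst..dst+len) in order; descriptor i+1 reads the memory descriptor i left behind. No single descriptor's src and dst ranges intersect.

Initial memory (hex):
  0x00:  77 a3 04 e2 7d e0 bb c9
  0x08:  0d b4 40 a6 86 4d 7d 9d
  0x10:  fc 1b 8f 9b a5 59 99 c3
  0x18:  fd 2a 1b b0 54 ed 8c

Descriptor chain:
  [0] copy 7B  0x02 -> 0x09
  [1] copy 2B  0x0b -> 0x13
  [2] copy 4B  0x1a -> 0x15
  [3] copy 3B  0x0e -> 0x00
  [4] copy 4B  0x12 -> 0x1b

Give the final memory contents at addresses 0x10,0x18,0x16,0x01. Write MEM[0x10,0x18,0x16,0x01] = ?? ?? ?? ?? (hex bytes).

D0: mem[0x09..0x0f] <- [04 e2 7d e0 bb c9 0d]
D1: mem[0x13..0x14] <- [7d e0]
D2: mem[0x15..0x18] <- [1b b0 54 ed]
D3: mem[0x00..0x02] <- [c9 0d fc]
D4: mem[0x1b..0x1e] <- [8f 7d e0 1b]
query mem[0x10]=0xfc, mem[0x18]=0xed, mem[0x16]=0xb0, mem[0x01]=0x0d

MEM[0x10,0x18,0x16,0x01] = fc ed b0 0d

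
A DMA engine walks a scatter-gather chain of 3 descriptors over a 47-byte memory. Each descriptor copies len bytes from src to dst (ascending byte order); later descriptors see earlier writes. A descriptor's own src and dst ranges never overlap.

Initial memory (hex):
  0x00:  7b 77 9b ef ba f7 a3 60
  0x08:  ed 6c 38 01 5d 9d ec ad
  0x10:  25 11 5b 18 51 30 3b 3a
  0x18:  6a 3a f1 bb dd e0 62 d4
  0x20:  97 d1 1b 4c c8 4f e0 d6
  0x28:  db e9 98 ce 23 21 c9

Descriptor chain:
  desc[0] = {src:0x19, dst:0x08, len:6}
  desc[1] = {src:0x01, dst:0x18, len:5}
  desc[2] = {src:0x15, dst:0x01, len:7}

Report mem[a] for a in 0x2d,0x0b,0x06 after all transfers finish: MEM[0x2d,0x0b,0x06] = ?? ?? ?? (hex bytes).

#0 dst[0x08+6] := {0x3a,0xf1,0xbb,0xdd,0xe0,0x62}
#1 dst[0x18+5] := {0x77,0x9b,0xef,0xba,0xf7}
#2 dst[0x01+7] := {0x30,0x3b,0x3a,0x77,0x9b,0xef,0xba}
query mem[0x2d]=0x21, mem[0x0b]=0xdd, mem[0x06]=0xef

MEM[0x2d,0x0b,0x06] = 21 dd ef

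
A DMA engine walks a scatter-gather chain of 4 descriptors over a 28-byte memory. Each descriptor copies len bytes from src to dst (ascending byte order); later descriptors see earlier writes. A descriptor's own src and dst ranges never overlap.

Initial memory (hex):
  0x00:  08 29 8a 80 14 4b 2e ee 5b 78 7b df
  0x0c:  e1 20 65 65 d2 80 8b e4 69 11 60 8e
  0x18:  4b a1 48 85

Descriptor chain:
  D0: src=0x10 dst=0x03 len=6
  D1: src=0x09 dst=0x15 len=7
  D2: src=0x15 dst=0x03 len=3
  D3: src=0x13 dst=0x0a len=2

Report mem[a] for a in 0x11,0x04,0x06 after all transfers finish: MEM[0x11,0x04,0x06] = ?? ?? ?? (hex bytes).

[0] 0x10->0x03 len=6 : d2 80 8b e4 69 11
[1] 0x09->0x15 len=7 : 78 7b df e1 20 65 65
[2] 0x15->0x03 len=3 : 78 7b df
[3] 0x13->0x0a len=2 : e4 69
query mem[0x11]=0x80, mem[0x04]=0x7b, mem[0x06]=0xe4

MEM[0x11,0x04,0x06] = 80 7b e4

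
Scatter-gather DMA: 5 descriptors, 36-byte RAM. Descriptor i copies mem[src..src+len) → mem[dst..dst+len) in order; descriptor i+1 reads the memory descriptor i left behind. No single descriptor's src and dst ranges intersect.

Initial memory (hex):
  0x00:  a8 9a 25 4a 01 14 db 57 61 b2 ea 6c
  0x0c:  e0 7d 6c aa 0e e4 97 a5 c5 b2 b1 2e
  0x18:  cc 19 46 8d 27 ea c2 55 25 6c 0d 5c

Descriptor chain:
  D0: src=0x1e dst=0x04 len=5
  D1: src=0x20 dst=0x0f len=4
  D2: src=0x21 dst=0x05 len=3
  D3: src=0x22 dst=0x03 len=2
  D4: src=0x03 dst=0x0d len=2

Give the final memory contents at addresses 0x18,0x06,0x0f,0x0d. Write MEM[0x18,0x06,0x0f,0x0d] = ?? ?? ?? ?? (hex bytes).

[0] 0x1e->0x04 len=5 : c2 55 25 6c 0d
[1] 0x20->0x0f len=4 : 25 6c 0d 5c
[2] 0x21->0x05 len=3 : 6c 0d 5c
[3] 0x22->0x03 len=2 : 0d 5c
[4] 0x03->0x0d len=2 : 0d 5c
query mem[0x18]=0xcc, mem[0x06]=0x0d, mem[0x0f]=0x25, mem[0x0d]=0x0d

MEM[0x18,0x06,0x0f,0x0d] = cc 0d 25 0d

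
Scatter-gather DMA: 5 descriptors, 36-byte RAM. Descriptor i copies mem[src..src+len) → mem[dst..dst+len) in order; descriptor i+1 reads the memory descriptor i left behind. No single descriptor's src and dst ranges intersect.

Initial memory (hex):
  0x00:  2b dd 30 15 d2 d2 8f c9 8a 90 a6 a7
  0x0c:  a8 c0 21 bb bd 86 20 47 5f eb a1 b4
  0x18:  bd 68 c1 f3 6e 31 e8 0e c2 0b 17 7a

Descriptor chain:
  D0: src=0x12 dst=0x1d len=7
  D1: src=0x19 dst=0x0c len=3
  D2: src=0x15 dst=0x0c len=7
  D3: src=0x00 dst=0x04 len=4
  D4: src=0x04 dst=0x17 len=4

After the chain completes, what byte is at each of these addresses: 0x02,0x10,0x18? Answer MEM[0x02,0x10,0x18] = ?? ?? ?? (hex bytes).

[0] 0x12->0x1d len=7 : 20 47 5f eb a1 b4 bd
[1] 0x19->0x0c len=3 : 68 c1 f3
[2] 0x15->0x0c len=7 : eb a1 b4 bd 68 c1 f3
[3] 0x00->0x04 len=4 : 2b dd 30 15
[4] 0x04->0x17 len=4 : 2b dd 30 15
query mem[0x02]=0x30, mem[0x10]=0x68, mem[0x18]=0xdd

MEM[0x02,0x10,0x18] = 30 68 dd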